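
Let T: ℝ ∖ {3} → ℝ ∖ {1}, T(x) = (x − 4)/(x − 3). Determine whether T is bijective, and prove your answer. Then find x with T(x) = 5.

Suppose T(s) = T(t). Cross-multiplying: (s − 4)(t − 3) = (t − 4)(s − 3).
Expanding both sides and cancelling the symmetric terms leaves 1·(s − t) = 0. Since 1 ≠ 0, s = t. So T is injective.
For any y ≠ 1, solving y(x − 3) = x − 4 for x gives a well-defined x ≠ 3. So T is surjective.
So T is bijective.
Solving T(x) = 5: cross-multiplying gives x − 4 = 5(x − 3), which rearranges to −4x = −11, so x = 11/4.

11/4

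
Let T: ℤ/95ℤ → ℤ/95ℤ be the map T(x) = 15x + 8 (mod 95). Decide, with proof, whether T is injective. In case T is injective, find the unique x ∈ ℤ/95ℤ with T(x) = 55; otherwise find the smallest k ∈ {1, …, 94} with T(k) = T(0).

We have gcd(15, 95) = 5 > 1. Taking x_1 = 0 and x_2 = 19: T(0) = 8 and T(19) = 15·19 + 8 = 293 ≡ 8 (mod 95).
So T(0) = T(19) while 0 ≠ 19, hence T is not injective.
Since T is not injective, we find the least positive k with T(k) = T(0): this means 15k ≡ 0 (mod 95), i.e. 95 ∣ 15k. Since gcd(15, 95) = 5, dividing through by 5 this holds exactly when 19 ∣ 3k, and as gcd(3, 19) = 1, exactly when 19 ∣ k.
The smallest positive such k is 19.

19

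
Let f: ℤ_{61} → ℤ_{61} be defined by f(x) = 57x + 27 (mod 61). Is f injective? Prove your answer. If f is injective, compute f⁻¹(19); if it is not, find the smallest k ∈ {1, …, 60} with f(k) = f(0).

Recall: injectivity means: for all x_1, x_2 in the domain, f(x_1) = f(x_2) implies x_1 = x_2.
Suppose f(x_1) = f(x_2) in ℤ_{61}. Then 57x_1 + 27 ≡ 57x_2 + 27 (mod 61), therefore 57(x_1 − x_2) ≡ 0 (mod 61).
Since gcd(57, 61) = 1, 57 is invertible modulo 61, so x_1 − x_2 ≡ 0 (mod 61), i.e. x_1 = x_2.
Thus f is injective.
We now compute 57⁻¹ mod 61 explicitly. Euclid's algorithm: 61 = 1·57 + 4, 57 = 14·4 + 1; back-substituting gives 1 = 15·57 − 14·61, so 57⁻¹ ≡ 15 (mod 61).
Since f is injective, we compute f⁻¹(19): solve 57x + 27 ≡ 19 (mod 61), i.e. 57x ≡ 53 (mod 61).
Multiplying by 57⁻¹ = 15 gives x ≡ 15·53 = 795 = 13·61 + 2 ≡ 2 (mod 61).
Check: f(2) = 57·2 + 27 = 141 = 2·61 + 19 ≡ 19 (mod 61).

2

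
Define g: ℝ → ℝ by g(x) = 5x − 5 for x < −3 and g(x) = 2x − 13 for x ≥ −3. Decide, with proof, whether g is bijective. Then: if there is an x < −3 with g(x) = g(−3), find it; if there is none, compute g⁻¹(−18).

-5/2

Both pieces are strictly increasing (slopes 5 and 2), so each is injective on its own interval.
The left piece maps (−∞, −3) onto (−∞, −20); the right piece maps [−3, ∞) onto [−19, ∞).
The images leave a gap (−20 has no preimage), so g is not surjective, hence not bijective.
Because the two images are disjoint, no x < −3 has g(x) = g(−3), so we compute g⁻¹(−18): −18 lies in [−19, ∞), so solve 2x − 13 = −18: x = (−18 + 13)/2 = −5/2.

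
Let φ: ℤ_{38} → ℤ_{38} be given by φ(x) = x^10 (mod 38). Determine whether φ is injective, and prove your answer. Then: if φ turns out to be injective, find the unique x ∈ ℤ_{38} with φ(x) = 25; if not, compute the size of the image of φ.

20

φ(18): Repeated squaring mod 38: 18^1 ≡ 18, 18^2 ≡ 18² = 324 ≡ 20, 18^4 ≡ 20² = 400 ≡ 20, 18^8 ≡ 20² = 400 ≡ 20. Since 10 = 8 + 2, 18^10 ≡ 20·20: 20·20 = 400 ≡ 20. So 18^10 ≡ 20 (mod 38).
φ(20): Repeated squaring mod 38: 20^1 ≡ 20, 20^2 ≡ 20² = 400 ≡ 20, 20^4 ≡ 20² = 400 ≡ 20, 20^8 ≡ 20² = 400 ≡ 20. Since 10 = 8 + 2, 20^10 ≡ 20·20: 20·20 = 400 ≡ 20. So 20^10 ≡ 20 (mod 38).
So φ(18) = φ(20) = 20 while 18 ≠ 20, so φ is not injective.
Since φ is not injective, we determine |image(φ)|. Computing x^10 mod 38 for each x (by repeated squaring, reducing mod 38 at every step), the values φ(0), φ(1), …, φ(37) are: 0, 1, 36, 35, 4, 5, 6, 7, 30, 9, 28, 11, 26, 25, 24, 23, 16, 17, 20, 19, 20, 17, 16, 23, 24, 25, 26, 11, 28, 9, 30, 7, 6, 5, 4, 35, 36, 1.
The distinct values are {0, 1, 4, 5, 6, 7, 9, 11, 16, 17, 19, 20, 23, 24, 25, 26, 28, 30, 35, 36}; there are 20 of them.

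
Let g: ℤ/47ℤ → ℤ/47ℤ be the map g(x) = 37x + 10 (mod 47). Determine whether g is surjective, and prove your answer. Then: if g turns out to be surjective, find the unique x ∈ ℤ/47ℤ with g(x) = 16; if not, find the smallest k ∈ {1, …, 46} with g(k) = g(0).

37

Since gcd(37, 47) = 1, 37 is invertible modulo 47. Euclid's algorithm: 47 = 1·37 + 10, 37 = 3·10 + 7, 10 = 1·7 + 3, 7 = 2·3 + 1; back-substituting gives 1 = 14·37 − 11·47, so 37⁻¹ ≡ 14 (mod 47).
Then y ↦ 14(y − 10) is a two-sided inverse to g, so every y ∈ ℤ/47ℤ has a preimage.
Therefore g is surjective.
Since g is surjective, we find g⁻¹(16): we need 37x ≡ 16 − 10 ≡ 6 (mod 47). Using 37⁻¹ = 14: x ≡ 14·6 = 84 = 1·47 + 37, so x = 37.
Check: g(37) = 37·37 + 10 = 1379 = 29·47 + 16 ≡ 16 (mod 47).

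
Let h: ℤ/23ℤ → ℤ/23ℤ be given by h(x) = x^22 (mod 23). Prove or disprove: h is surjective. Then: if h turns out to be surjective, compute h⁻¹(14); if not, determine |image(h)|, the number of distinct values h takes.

2

h(1) = 1^22 = 1.
h(2): Repeated squaring mod 23: 2^1 ≡ 2, 2^2 ≡ 2² = 4, 2^4 ≡ 4² = 16, 2^8 ≡ 16² = 256 ≡ 3, 2^16 ≡ 3² = 9. Since 22 = 16 + 4 + 2, 2^22 ≡ 9·16·4: 9·16 = 144 ≡ 6, then 6·4 = 24 ≡ 1. So 2^22 ≡ 1 (mod 23).
So h(1) = h(2) = 1 while 1 ≠ 2, therefore h is not injective.
A non-injective map from the 23-element set ℤ/23ℤ to itself takes at most 22 distinct values, so it cannot be surjective. So h is not surjective.
Since h is not surjective, we determine |image(h)|. Computing x^22 mod 23 for each x (by repeated squaring, reducing mod 23 at every step), the values h(0), h(1), …, h(22) are: 0, 1, 1, 1, 1, 1, 1, 1, 1, 1, 1, 1, 1, 1, 1, 1, 1, 1, 1, 1, 1, 1, 1.
The distinct values are {0, 1}; there are 2 of them.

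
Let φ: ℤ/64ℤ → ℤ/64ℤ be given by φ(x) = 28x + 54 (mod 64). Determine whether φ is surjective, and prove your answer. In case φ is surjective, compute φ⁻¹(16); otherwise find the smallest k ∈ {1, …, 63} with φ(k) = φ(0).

16

By definition, φ is surjective if every y in the codomain equals φ(x) for some x in the domain.
Since gcd(28, 64) = 4, we have 28x ≡ 0 (mod 4) for all x, so φ(x) ≡ 2 (mod 4).
But 0 ≢ 2 (mod 4), so 0 ∈ ℤ/64ℤ has no preimage. Thus φ is not surjective.
Since φ is not surjective, we find the least positive k with φ(k) = φ(0): this means 28k ≡ 0 (mod 64), i.e. 64 ∣ 28k. Since gcd(28, 64) = 4, dividing through by 4 this holds exactly when 16 ∣ 7k, and as gcd(7, 16) = 1, exactly when 16 ∣ k.
The smallest positive such k is 16.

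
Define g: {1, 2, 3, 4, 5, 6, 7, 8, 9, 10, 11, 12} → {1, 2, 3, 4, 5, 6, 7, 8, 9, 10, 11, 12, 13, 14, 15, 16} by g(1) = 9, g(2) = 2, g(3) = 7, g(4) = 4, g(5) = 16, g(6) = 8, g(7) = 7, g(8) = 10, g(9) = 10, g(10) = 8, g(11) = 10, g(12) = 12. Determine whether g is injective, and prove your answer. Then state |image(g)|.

g(3) = 7 = g(7) with 3 ≠ 7, so g is not injective.
The image of g is {2, 4, 7, 8, 9, 10, 12, 16}, which has 8 elements.

8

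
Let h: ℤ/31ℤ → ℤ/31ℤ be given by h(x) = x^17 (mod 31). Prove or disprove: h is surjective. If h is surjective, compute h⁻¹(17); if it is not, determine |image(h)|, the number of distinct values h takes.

13

Since 31 is prime, the nonzero elements of ℤ/31ℤ form a cyclic group of order 30.
As gcd(17, 30) = 1, raising to the 17th power is a bijection on this group: if x_1^17 ≡ x_2^17 then (x_1x_2^{−1})^17 = 1, and the only element of order dividing gcd(17, 30) = 1 is 1, so x_1 = x_2.
With h(0) = 0 this makes h injective on all of ℤ/31ℤ, hence bijective (finite equal-size domain and codomain). In particular h is surjective.
Since h is surjective, we find the preimage of 17. The inverse of x ↦ x^17 on (ℤ/31ℤ)^× is x ↦ x^23, because 17·23 = 391 = 13·30 + 1 ≡ 1 (mod 30) and x^{30} = 1 for x ≠ 0 (Fermat). So h⁻¹(17) = 17^23 mod 31.
Repeated squaring mod 31: 17^1 ≡ 17, 17^2 ≡ 17² = 289 ≡ 10, 17^4 ≡ 10² = 100 ≡ 7, 17^8 ≡ 7² = 49 ≡ 18, 17^16 ≡ 18² = 324 ≡ 14. Since 23 = 16 + 4 + 2 + 1, 17^23 ≡ 14·7·10·17: 14·7 = 98 ≡ 5, then 5·10 = 50 ≡ 19, then 19·17 = 323 ≡ 13. So 17^23 ≡ 13 (mod 31).
Hence h⁻¹(17) = 13.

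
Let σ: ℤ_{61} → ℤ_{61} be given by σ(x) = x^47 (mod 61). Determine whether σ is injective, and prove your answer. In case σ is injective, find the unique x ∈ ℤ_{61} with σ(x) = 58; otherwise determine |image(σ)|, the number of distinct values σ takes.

Since 61 is prime, the nonzero elements of ℤ_{61} form a cyclic group of order 60.
As gcd(47, 60) = 1, raising to the 47th power is a bijection on this group: if u^47 ≡ v^47 then (uv^{−1})^47 = 1, and the only element of order dividing gcd(47, 60) = 1 is 1, so u = v.
With σ(0) = 0 this makes σ injective on all of ℤ_{61}, hence bijective (finite equal-size domain and codomain). In particular σ is injective.
Since σ is injective, we find the preimage of 58. The inverse of x ↦ x^47 on (ℤ_{61})^× is x ↦ x^23, because 47·23 = 1081 = 18·60 + 1 ≡ 1 (mod 60) and x^{60} = 1 for x ≠ 0 (Fermat). So σ⁻¹(58) = 58^23 mod 61.
Repeated squaring mod 61: 58^1 ≡ 58, 58^2 ≡ 58² = 3364 ≡ 9, 58^4 ≡ 9² = 81 ≡ 20, 58^8 ≡ 20² = 400 ≡ 34, 58^16 ≡ 34² = 1156 ≡ 58. Since 23 = 16 + 4 + 2 + 1, 58^23 ≡ 58·20·9·58: 58·20 = 1160 ≡ 1, then 1·9 = 9, then 9·58 = 522 ≡ 34. So 58^23 ≡ 34 (mod 61).
Hence σ⁻¹(58) = 34.

34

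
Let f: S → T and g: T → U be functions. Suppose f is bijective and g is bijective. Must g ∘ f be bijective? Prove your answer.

bijective

Injectivity: if g(f(a)) = g(f(b)) then f(a) = f(b) (g injective) so a = b (f injective).
Surjectivity: for c ∈ U pick b with g(b) = c, then a with f(a) = b; then (g ∘ f)(a) = c.
Thus g ∘ f is bijective.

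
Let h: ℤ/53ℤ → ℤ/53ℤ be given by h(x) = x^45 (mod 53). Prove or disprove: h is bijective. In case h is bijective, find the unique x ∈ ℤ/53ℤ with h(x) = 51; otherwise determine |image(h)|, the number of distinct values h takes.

Since 53 is prime, the nonzero elements of ℤ/53ℤ form a cyclic group of order 52.
As gcd(45, 52) = 1, raising to the 45th power is a bijection on this group: if s^45 ≡ t^45 then (st^{−1})^45 = 1, and the only element of order dividing gcd(45, 52) = 1 is 1, so s = t.
With h(0) = 0 this makes h injective on all of ℤ/53ℤ, hence bijective (finite equal-size domain and codomain). In particular h is bijective.
Since h is bijective, we find the preimage of 51. The inverse of x ↦ x^45 on (ℤ/53ℤ)^× is x ↦ x^37, because 45·37 = 1665 = 32·52 + 1 ≡ 1 (mod 52) and x^{52} = 1 for x ≠ 0 (Fermat). So h⁻¹(51) = 51^37 mod 53.
Repeated squaring mod 53: 51^1 ≡ 51, 51^2 ≡ 51² = 2601 ≡ 4, 51^4 ≡ 4² = 16, 51^8 ≡ 16² = 256 ≡ 44, 51^16 ≡ 44² = 1936 ≡ 28, 51^32 ≡ 28² = 784 ≡ 42. Since 37 = 32 + 4 + 1, 51^37 ≡ 42·16·51: 42·16 = 672 ≡ 36, then 36·51 = 1836 ≡ 34. So 51^37 ≡ 34 (mod 53).
Hence h⁻¹(51) = 34.

34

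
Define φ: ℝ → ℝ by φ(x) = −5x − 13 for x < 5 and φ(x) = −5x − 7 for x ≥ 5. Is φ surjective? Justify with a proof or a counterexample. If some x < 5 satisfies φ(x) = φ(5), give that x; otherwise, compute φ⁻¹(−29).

19/5

Both pieces are strictly decreasing (slopes −5 and −5), so each is injective on its own interval.
The left piece maps (−∞, 5) onto (−38, ∞); the right piece maps [5, ∞) onto (−∞, −32].
The union (−38, ∞) ∪ (−∞, −32] covers ℝ, so φ is surjective.
For the follow-up: the images overlap, so an x < 5 with φ(x) = φ(5) exists. φ(5) = −32; solving −5x − 13 = −32 for x < 5 gives x = (−32 + 13)/(−5) = 19/5.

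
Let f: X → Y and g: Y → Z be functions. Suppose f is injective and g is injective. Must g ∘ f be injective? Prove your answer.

Suppose (g ∘ f)(x_1) = (g ∘ f)(x_2), i.e. g(f(x_1)) = g(f(x_2)).
Since g is injective, f(x_1) = f(x_2). Since f is injective, x_1 = x_2. Therefore g ∘ f is injective.

injective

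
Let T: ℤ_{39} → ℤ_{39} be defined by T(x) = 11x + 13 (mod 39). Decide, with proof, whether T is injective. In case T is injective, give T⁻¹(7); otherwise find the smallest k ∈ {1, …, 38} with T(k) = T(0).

3

Suppose T(s) = T(t) in ℤ_{39}. Then 11s + 13 ≡ 11t + 13 (mod 39), therefore 11(s − t) ≡ 0 (mod 39).
Since gcd(11, 39) = 1, 11 is invertible modulo 39, so s − t ≡ 0 (mod 39), i.e. s = t.
So T is injective.
We now compute 11⁻¹ mod 39 explicitly. Euclid's algorithm: 39 = 3·11 + 6, 11 = 1·6 + 5, 6 = 1·5 + 1; back-substituting gives 1 = 32·11 − 9·39, so 11⁻¹ ≡ 32 (mod 39).
Since T is injective, we compute T⁻¹(7): solve 11x + 13 ≡ 7 (mod 39), i.e. 11x ≡ 33 (mod 39).
Multiplying by 11⁻¹ = 32 gives x ≡ 32·33 = 1056 = 27·39 + 3 ≡ 3 (mod 39).
Check: T(3) = 11·3 + 13 = 46 = 1·39 + 7 ≡ 7 (mod 39).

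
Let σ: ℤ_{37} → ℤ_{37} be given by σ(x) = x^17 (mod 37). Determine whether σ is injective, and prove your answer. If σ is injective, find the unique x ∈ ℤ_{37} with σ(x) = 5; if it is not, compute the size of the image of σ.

22

Since 37 is prime, the nonzero elements of ℤ_{37} form a cyclic group of order 36.
As gcd(17, 36) = 1, raising to the 17th power is a bijection on this group: if a^17 ≡ b^17 then (ab^{−1})^17 = 1, and the only element of order dividing gcd(17, 36) = 1 is 1, so a = b.
With σ(0) = 0 this makes σ injective on all of ℤ_{37}, hence bijective (finite equal-size domain and codomain). In particular σ is injective.
Since σ is injective, we find the preimage of 5. The inverse of x ↦ x^17 on (ℤ_{37})^× is x ↦ x^17, because 17·17 = 289 = 8·36 + 1 ≡ 1 (mod 36) and x^{36} = 1 for x ≠ 0 (Fermat). So σ⁻¹(5) = 5^17 mod 37.
Repeated squaring mod 37: 5^1 ≡ 5, 5^2 ≡ 5² = 25, 5^4 ≡ 25² = 625 ≡ 33, 5^8 ≡ 33² = 1089 ≡ 16, 5^16 ≡ 16² = 256 ≡ 34. Since 17 = 16 + 1, 5^17 ≡ 34·5: 34·5 = 170 ≡ 22. So 5^17 ≡ 22 (mod 37).
Hence σ⁻¹(5) = 22.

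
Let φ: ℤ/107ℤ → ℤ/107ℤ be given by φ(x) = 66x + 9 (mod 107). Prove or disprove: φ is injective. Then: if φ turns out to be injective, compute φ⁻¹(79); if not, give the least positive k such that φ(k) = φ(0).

If φ(s) = φ(t), then 66s ≡ 66t (mod 107). Because gcd(66, 107) = 1, we may cancel 66 to get s ≡ t (mod 107).
So φ is injective.
We now compute 66⁻¹ mod 107 explicitly. Euclid's algorithm: 107 = 1·66 + 41, 66 = 1·41 + 25, 41 = 1·25 + 16, 25 = 1·16 + 9, 16 = 1·9 + 7, 9 = 1·7 + 2, 7 = 3·2 + 1; back-substituting gives 1 = 60·66 − 37·107, so 66⁻¹ ≡ 60 (mod 107).
Since φ is injective, we find φ⁻¹(79): we need 66x ≡ 79 − 9 ≡ 70 (mod 107). Using 66⁻¹ = 60: x ≡ 60·70 = 4200 = 39·107 + 27, so x = 27.
Check: φ(27) = 66·27 + 9 = 1791 = 16·107 + 79 ≡ 79 (mod 107).

27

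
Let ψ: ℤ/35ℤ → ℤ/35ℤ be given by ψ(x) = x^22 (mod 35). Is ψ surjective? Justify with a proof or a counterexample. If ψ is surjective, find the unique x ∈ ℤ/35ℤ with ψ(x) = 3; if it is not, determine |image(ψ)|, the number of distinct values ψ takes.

ψ(1) = 1^22 = 1.
ψ(6): Repeated squaring mod 35: 6^1 ≡ 6, 6^2 ≡ 6² = 36 ≡ 1, 6^4 ≡ 1² = 1, 6^8 ≡ 1² = 1, 6^16 ≡ 1² = 1. Since 22 = 16 + 4 + 2, 6^22 ≡ 1·1·1: 1·1 = 1, then 1·1 = 1. So 6^22 ≡ 1 (mod 35).
So ψ(1) = ψ(6) = 1 while 1 ≠ 6, thus ψ is not injective.
A non-injective map from the 35-element set ℤ/35ℤ to itself takes at most 34 distinct values, so it cannot be surjective. Hence ψ is not surjective.
Since ψ is not surjective, we determine |image(ψ)|. Computing x^22 mod 35 for each x (by repeated squaring, reducing mod 35 at every step), the values ψ(0), ψ(1), …, ψ(34) are: 0, 1, 9, 4, 11, 30, 1, 14, 29, 16, 25, 11, 9, 29, 21, 15, 16, 4, 4, 16, 15, 21, 29, 9, 11, 25, 16, 29, 14, 1, 30, 11, 4, 9, 1.
The distinct values are {0, 1, 4, 9, 11, 14, 15, 16, 21, 25, 29, 30}; there are 12 of them.

12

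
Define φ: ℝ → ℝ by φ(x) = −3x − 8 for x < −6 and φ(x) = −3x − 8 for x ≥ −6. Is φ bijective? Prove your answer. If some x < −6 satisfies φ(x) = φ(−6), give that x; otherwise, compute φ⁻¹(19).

-9

Both pieces are strictly decreasing (slopes −3 and −3), so each is injective on its own interval.
The left piece maps (−∞, −6) onto (10, ∞); the right piece maps [−6, ∞) onto (−∞, 10].
Since 10 = 10, the images partition ℝ: φ is injective and surjective, hence bijective.
Because the two images are disjoint, no x < −6 has φ(x) = φ(−6), so we compute φ⁻¹(19): 19 lies in (10, ∞), so solve −3x − 8 = 19: x = (19 + 8)/(−3) = −9.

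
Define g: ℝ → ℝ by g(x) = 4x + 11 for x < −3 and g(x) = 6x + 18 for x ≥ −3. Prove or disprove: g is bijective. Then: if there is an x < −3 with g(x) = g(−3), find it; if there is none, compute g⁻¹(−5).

-4

Both pieces are strictly increasing (slopes 4 and 6), so each is injective on its own interval.
The left piece maps (−∞, −3) onto (−∞, −1); the right piece maps [−3, ∞) onto [0, ∞).
The images leave a gap (−1 has no preimage), so g is not surjective, hence not bijective.
Because the two images are disjoint, no x < −3 has g(x) = g(−3), so we compute g⁻¹(−5): −5 lies in (−∞, −1), so solve 4x + 11 = −5: x = (−5 − 11)/4 = −4.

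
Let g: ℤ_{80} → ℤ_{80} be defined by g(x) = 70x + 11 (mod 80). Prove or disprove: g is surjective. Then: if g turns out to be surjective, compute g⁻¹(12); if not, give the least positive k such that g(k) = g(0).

8

Since gcd(70, 80) = 10, we have 70x ≡ 0 (mod 10) for all x, so g(x) ≡ 1 (mod 10).
But 0 ≢ 1 (mod 10), so 0 ∈ ℤ_{80} has no preimage. Therefore g is not surjective.
Since g is not surjective, we find the least positive k with g(k) = g(0): this means 70k ≡ 0 (mod 80), i.e. 80 ∣ 70k. Since gcd(70, 80) = 10, dividing through by 10 this holds exactly when 8 ∣ 7k, and as gcd(7, 8) = 1, exactly when 8 ∣ k.
The smallest positive such k is 8.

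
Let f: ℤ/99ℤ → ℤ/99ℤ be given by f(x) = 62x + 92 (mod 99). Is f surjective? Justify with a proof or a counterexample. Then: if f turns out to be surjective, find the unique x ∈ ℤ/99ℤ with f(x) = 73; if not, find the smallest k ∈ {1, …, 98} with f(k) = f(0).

Recall: f is surjective if every y in the codomain equals f(x) for some x in the domain.
Since gcd(62, 99) = 1, 62 is invertible modulo 99. Euclid's algorithm: 99 = 1·62 + 37, 62 = 1·37 + 25, 37 = 1·25 + 12, 25 = 2·12 + 1; back-substituting gives 1 = 8·62 − 5·99, so 62⁻¹ ≡ 8 (mod 99).
Then y ↦ 8(y − 92) is a two-sided inverse to f, so every y ∈ ℤ/99ℤ has a preimage.
So f is surjective.
Since f is surjective, we compute f⁻¹(73): solve 62x + 92 ≡ 73 (mod 99), i.e. 62x ≡ 80 (mod 99).
Multiplying by 62⁻¹ = 8 gives x ≡ 8·80 = 640 = 6·99 + 46 ≡ 46 (mod 99).
Check: f(46) = 62·46 + 92 = 2944 = 29·99 + 73 ≡ 73 (mod 99).

46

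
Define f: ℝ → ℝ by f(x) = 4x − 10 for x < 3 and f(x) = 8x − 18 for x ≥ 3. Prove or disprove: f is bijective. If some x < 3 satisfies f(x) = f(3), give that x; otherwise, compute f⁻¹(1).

11/4

Both pieces are strictly increasing (slopes 4 and 8), so each is injective on its own interval.
The left piece maps (−∞, 3) onto (−∞, 2); the right piece maps [3, ∞) onto [6, ∞).
The images leave a gap (2 has no preimage), so f is not surjective, hence not bijective.
Because the two images are disjoint, no x < 3 has f(x) = f(3), so we compute f⁻¹(1): 1 lies in (−∞, 2), so solve 4x − 10 = 1: x = (1 + 10)/4 = 11/4.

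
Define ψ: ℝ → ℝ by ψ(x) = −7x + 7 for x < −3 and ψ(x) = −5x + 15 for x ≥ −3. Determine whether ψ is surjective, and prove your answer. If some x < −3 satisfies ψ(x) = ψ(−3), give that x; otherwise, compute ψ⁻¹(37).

Both pieces are strictly decreasing (slopes −7 and −5), so each is injective on its own interval.
The left piece maps (−∞, −3) onto (28, ∞); the right piece maps [−3, ∞) onto (−∞, 30].
The union (28, ∞) ∪ (−∞, 30] covers ℝ, so ψ is surjective.
For the follow-up: the images overlap, so an x < −3 with ψ(x) = ψ(−3) exists. ψ(−3) = 30; solving −7x + 7 = 30 for x < −3 gives x = (30 − 7)/(−7) = −23/7.

-23/7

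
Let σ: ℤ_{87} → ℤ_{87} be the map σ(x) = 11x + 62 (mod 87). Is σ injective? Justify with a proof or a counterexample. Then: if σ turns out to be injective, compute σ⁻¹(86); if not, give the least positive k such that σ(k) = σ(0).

18

If σ(u) = σ(v), then 11u ≡ 11v (mod 87). Because gcd(11, 87) = 1, we may cancel 11 to get u ≡ v (mod 87).
Hence σ is injective.
We now compute 11⁻¹ mod 87 explicitly. Euclid's algorithm: 87 = 7·11 + 10, 11 = 1·10 + 1; back-substituting gives 1 = 8·11 − 1·87, so 11⁻¹ ≡ 8 (mod 87).
Since σ is injective, we find σ⁻¹(86): we need 11x ≡ 86 − 62 ≡ 24 (mod 87). Using 11⁻¹ = 8: x ≡ 8·24 = 192 = 2·87 + 18, so x = 18.
Check: σ(18) = 11·18 + 62 = 260 = 2·87 + 86 ≡ 86 (mod 87).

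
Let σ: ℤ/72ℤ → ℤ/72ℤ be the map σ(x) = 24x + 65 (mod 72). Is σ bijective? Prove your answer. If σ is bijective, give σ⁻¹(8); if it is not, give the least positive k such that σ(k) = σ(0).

By definition, injectivity means: for all s, t in the domain, σ(s) = σ(t) implies s = t.
We have gcd(24, 72) = 24 > 1. Taking s = 0 and t = 3: σ(0) = 65 and σ(3) = 24·3 + 65 = 137 ≡ 65 (mod 72).
So σ(0) = σ(3) while 0 ≠ 3, thus σ is not injective, hence not bijective.
Since σ is not bijective, we find the least positive k with σ(k) = σ(0): this means 24k ≡ 0 (mod 72), i.e. 72 ∣ 24k. Since gcd(24, 72) = 24, dividing through by 24 this holds exactly when 3 ∣ k.
The smallest positive such k is 3.

3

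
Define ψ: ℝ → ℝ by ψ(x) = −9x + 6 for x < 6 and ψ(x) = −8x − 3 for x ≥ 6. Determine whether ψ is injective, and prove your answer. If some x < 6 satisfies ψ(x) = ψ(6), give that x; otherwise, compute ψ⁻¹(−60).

Both pieces are strictly decreasing (slopes −9 and −8), so each is injective on its own interval.
The left piece maps (−∞, 6) onto (−48, ∞); the right piece maps [6, ∞) onto (−∞, −51].
These images are disjoint, so no value is attained by both pieces. Hence ψ is injective.
Because the two images are disjoint, no x < 6 has ψ(x) = ψ(6), so we compute ψ⁻¹(−60): −60 lies in (−∞, −51], so solve −8x − 3 = −60: x = (−60 + 3)/(−8) = 57/8.

57/8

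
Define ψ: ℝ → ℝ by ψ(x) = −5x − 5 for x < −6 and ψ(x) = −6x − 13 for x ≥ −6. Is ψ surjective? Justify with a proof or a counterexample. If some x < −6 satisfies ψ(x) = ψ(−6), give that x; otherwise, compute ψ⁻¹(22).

-35/6

Both pieces are strictly decreasing (slopes −5 and −6), so each is injective on its own interval.
The left piece maps (−∞, −6) onto (25, ∞); the right piece maps [−6, ∞) onto (−∞, 23].
The union (25, ∞) ∪ (−∞, 23] omits the interval between 25 and 23; in particular 25 has no preimage. So ψ is not surjective.
Because the two images are disjoint, no x < −6 has ψ(x) = ψ(−6), so we compute ψ⁻¹(22): 22 lies in (−∞, 23], so solve −6x − 13 = 22: x = (22 + 13)/(−6) = −35/6.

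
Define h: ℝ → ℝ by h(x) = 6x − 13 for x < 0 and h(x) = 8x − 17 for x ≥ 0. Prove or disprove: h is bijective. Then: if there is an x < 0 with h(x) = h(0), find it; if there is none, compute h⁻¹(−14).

Both pieces are strictly increasing (slopes 6 and 8), so each is injective on its own interval.
The left piece maps (−∞, 0) onto (−∞, −13); the right piece maps [0, ∞) onto [−17, ∞).
These images overlap. In particular h(0) = −17 (right piece), and solving 6x − 13 = −17 on the left piece gives x = −2/3 < 0.
So h(−2/3) = h(0) with −2/3 ≠ 0, and h is not injective, hence not bijective. This x = −2/3 is the requested value below 0.

-2/3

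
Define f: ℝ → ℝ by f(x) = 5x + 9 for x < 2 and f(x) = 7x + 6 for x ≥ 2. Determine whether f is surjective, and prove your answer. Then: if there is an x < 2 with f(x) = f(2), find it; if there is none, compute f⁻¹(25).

Both pieces are strictly increasing (slopes 5 and 7), so each is injective on its own interval.
The left piece maps (−∞, 2) onto (−∞, 19); the right piece maps [2, ∞) onto [20, ∞).
The union (−∞, 19) ∪ [20, ∞) omits the interval between 19 and 20; in particular 19 has no preimage. So f is not surjective.
Because the two images are disjoint, no x < 2 has f(x) = f(2), so we compute f⁻¹(25): 25 lies in [20, ∞), so solve 7x + 6 = 25: x = (25 − 6)/7 = 19/7.

19/7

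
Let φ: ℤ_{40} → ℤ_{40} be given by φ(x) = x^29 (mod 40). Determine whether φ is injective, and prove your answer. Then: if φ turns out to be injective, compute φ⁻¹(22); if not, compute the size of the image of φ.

25

φ(0) = 0^29 = 0.
φ(10): Repeated squaring mod 40: 10^1 ≡ 10, 10^2 ≡ 10² = 100 ≡ 20, 10^4 ≡ 20² = 400 ≡ 0, 10^8 ≡ 0² = 0, 10^16 ≡ 0² = 0. Since 29 = 16 + 8 + 4 + 1, 10^29 ≡ 0·0·0·10: 0·0 = 0, then 0·0 = 0, then 0·10 = 0. So 10^29 ≡ 0 (mod 40).
So φ(0) = φ(10) = 0 while 0 ≠ 10, thus φ is not injective.
Since φ is not injective, we determine |image(φ)|. Computing x^29 mod 40 for each x (by repeated squaring, reducing mod 40 at every step), the values φ(0), φ(1), …, φ(39) are: 0, 1, 32, 3, 24, 5, 16, 7, 8, 9, 0, 11, 32, 13, 24, 15, 16, 17, 8, 19, 0, 21, 32, 23, 24, 25, 16, 27, 8, 29, 0, 31, 32, 33, 24, 35, 16, 37, 8, 39.
The distinct values are {0, 1, 3, 5, 7, 8, 9, 11, 13, 15, 16, 17, 19, 21, 23, 24, 25, 27, 29, 31, 32, 33, 35, 37, 39}; there are 25 of them.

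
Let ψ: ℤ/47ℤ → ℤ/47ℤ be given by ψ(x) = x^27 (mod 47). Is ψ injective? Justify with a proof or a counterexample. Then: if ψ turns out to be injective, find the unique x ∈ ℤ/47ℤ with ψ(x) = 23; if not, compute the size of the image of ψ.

11

Since 47 is prime, the nonzero elements of ℤ/47ℤ form a cyclic group of order 46.
As gcd(27, 46) = 1, raising to the 27th power is a bijection on this group: if x_1^27 ≡ x_2^27 then (x_1x_2^{−1})^27 = 1, and the only element of order dividing gcd(27, 46) = 1 is 1, so x_1 = x_2.
With ψ(0) = 0 this makes ψ injective on all of ℤ/47ℤ, hence bijective (finite equal-size domain and codomain). In particular ψ is injective.
Since ψ is injective, we find the preimage of 23. The inverse of x ↦ x^27 on (ℤ/47ℤ)^× is x ↦ x^29, because 27·29 = 783 = 17·46 + 1 ≡ 1 (mod 46) and x^{46} = 1 for x ≠ 0 (Fermat). So ψ⁻¹(23) = 23^29 mod 47.
Repeated squaring mod 47: 23^1 ≡ 23, 23^2 ≡ 23² = 529 ≡ 12, 23^4 ≡ 12² = 144 ≡ 3, 23^8 ≡ 3² = 9, 23^16 ≡ 9² = 81 ≡ 34. Since 29 = 16 + 8 + 4 + 1, 23^29 ≡ 34·9·3·23: 34·9 = 306 ≡ 24, then 24·3 = 72 ≡ 25, then 25·23 = 575 ≡ 11. So 23^29 ≡ 11 (mod 47).
Hence ψ⁻¹(23) = 11.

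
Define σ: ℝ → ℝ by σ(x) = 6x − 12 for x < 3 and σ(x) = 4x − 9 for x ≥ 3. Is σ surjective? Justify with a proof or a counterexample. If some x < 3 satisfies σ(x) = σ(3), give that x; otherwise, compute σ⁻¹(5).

5/2

Both pieces are strictly increasing (slopes 6 and 4), so each is injective on its own interval.
The left piece maps (−∞, 3) onto (−∞, 6); the right piece maps [3, ∞) onto [3, ∞).
The union (−∞, 6) ∪ [3, ∞) covers ℝ, so σ is surjective.
For the follow-up: the images overlap, so an x < 3 with σ(x) = σ(3) exists. σ(3) = 3; solving 6x − 12 = 3 for x < 3 gives x = (3 + 12)/6 = 5/2.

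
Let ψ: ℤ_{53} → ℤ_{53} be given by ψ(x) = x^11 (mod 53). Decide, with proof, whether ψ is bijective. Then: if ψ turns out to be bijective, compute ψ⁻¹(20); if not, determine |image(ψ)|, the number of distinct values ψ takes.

5

Since 53 is prime, the nonzero elements of ℤ_{53} form a cyclic group of order 52.
As gcd(11, 52) = 1, raising to the 11th power is a bijection on this group: if x_1^11 ≡ x_2^11 then (x_1x_2^{−1})^11 = 1, and the only element of order dividing gcd(11, 52) = 1 is 1, so x_1 = x_2.
With ψ(0) = 0 this makes ψ injective on all of ℤ_{53}, hence bijective (finite equal-size domain and codomain). In particular ψ is bijective.
Since ψ is bijective, we find the preimage of 20. The inverse of x ↦ x^11 on (ℤ_{53})^× is x ↦ x^19, because 11·19 = 209 = 4·52 + 1 ≡ 1 (mod 52) and x^{52} = 1 for x ≠ 0 (Fermat). So ψ⁻¹(20) = 20^19 mod 53.
Repeated squaring mod 53: 20^1 ≡ 20, 20^2 ≡ 20² = 400 ≡ 29, 20^4 ≡ 29² = 841 ≡ 46, 20^8 ≡ 46² = 2116 ≡ 49, 20^16 ≡ 49² = 2401 ≡ 16. Since 19 = 16 + 2 + 1, 20^19 ≡ 16·29·20: 16·29 = 464 ≡ 40, then 40·20 = 800 ≡ 5. So 20^19 ≡ 5 (mod 53).
Hence ψ⁻¹(20) = 5.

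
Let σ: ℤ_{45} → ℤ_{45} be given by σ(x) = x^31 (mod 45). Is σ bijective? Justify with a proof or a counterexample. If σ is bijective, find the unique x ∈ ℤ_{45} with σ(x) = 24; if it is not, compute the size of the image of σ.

σ(0) = 0^31 = 0.
σ(15): Repeated squaring mod 45: 15^1 ≡ 15, 15^2 ≡ 15² = 225 ≡ 0, 15^4 ≡ 0² = 0, 15^8 ≡ 0² = 0, 15^16 ≡ 0² = 0. Since 31 = 16 + 8 + 4 + 2 + 1, 15^31 ≡ 0·0·0·0·15: 0·0 = 0, then 0·0 = 0, then 0·0 = 0, then 0·15 = 0. So 15^31 ≡ 0 (mod 45).
So σ(0) = σ(15) = 0 while 0 ≠ 15, hence σ is not injective, hence not bijective.
Since σ is not bijective, we determine |image(σ)|. Computing x^31 mod 45 for each x (by repeated squaring, reducing mod 45 at every step), the values σ(0), σ(1), …, σ(44) are: 0, 1, 38, 27, 4, 5, 36, 43, 17, 9, 10, 11, 18, 22, 14, 0, 16, 8, 27, 19, 20, 36, 13, 32, 9, 25, 26, 18, 37, 29, 0, 31, 23, 27, 34, 35, 36, 28, 2, 9, 40, 41, 18, 7, 44.
The distinct values are {0, 1, 2, 4, 5, 7, 8, 9, 10, 11, 13, 14, 16, 17, 18, 19, 20, 22, 23, 25, 26, 27, 28, 29, 31, 32, 34, 35, 36, 37, 38, 40, 41, 43, 44}; there are 35 of them.

35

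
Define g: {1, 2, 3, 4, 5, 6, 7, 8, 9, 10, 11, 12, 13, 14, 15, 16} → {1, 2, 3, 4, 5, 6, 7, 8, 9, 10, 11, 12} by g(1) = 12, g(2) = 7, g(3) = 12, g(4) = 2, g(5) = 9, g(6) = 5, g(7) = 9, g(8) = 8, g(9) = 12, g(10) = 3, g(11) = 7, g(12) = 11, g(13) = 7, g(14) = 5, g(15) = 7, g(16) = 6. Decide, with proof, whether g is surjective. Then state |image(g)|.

9

No element maps to 1, so g is not surjective.
The image of g is {2, 3, 5, 6, 7, 8, 9, 11, 12}, which has 9 elements.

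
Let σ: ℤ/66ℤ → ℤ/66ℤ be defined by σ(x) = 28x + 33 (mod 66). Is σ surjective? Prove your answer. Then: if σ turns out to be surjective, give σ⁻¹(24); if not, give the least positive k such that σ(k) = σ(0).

33

Recall: σ is surjective if every y in the codomain equals σ(x) for some x in the domain.
Since gcd(28, 66) = 2, we have 28x ≡ 0 (mod 2) for all x, so σ(x) ≡ 1 (mod 2).
But 0 ≢ 1 (mod 2), so 0 ∈ ℤ/66ℤ has no preimage. Hence σ is not surjective.
Since σ is not surjective, we find the least positive k with σ(k) = σ(0): this means 28k ≡ 0 (mod 66), i.e. 66 ∣ 28k. Since gcd(28, 66) = 2, dividing through by 2 this holds exactly when 33 ∣ 14k, and as gcd(14, 33) = 1, exactly when 33 ∣ k.
The smallest positive such k is 33.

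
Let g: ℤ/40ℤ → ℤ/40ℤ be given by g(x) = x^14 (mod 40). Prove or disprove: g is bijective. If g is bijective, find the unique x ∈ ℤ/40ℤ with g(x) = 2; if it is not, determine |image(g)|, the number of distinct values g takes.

6

g(4): Repeated squaring mod 40: 4^1 ≡ 4, 4^2 ≡ 4² = 16, 4^4 ≡ 16² = 256 ≡ 16, 4^8 ≡ 16² = 256 ≡ 16. Since 14 = 8 + 4 + 2, 4^14 ≡ 16·16·16: 16·16 = 256 ≡ 16, then 16·16 = 256 ≡ 16. So 4^14 ≡ 16 (mod 40).
g(6): Repeated squaring mod 40: 6^1 ≡ 6, 6^2 ≡ 6² = 36, 6^4 ≡ 36² = 1296 ≡ 16, 6^8 ≡ 16² = 256 ≡ 16. Since 14 = 8 + 4 + 2, 6^14 ≡ 16·16·36: 16·16 = 256 ≡ 16, then 16·36 = 576 ≡ 16. So 6^14 ≡ 16 (mod 40).
So g(4) = g(6) = 16 while 4 ≠ 6, thus g is not injective, hence not bijective.
Since g is not bijective, we determine |image(g)|. Computing x^14 mod 40 for each x (by repeated squaring, reducing mod 40 at every step), the values g(0), g(1), …, g(39) are: 0, 1, 24, 9, 16, 25, 16, 9, 24, 1, 0, 1, 24, 9, 16, 25, 16, 9, 24, 1, 0, 1, 24, 9, 16, 25, 16, 9, 24, 1, 0, 1, 24, 9, 16, 25, 16, 9, 24, 1.
The distinct values are {0, 1, 9, 16, 24, 25}; there are 6 of them.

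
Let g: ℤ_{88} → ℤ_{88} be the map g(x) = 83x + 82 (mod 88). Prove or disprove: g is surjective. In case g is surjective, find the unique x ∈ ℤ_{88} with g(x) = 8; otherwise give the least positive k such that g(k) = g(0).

50

Recall that surjectivity means every element of the codomain has a preimage under g.
Since gcd(83, 88) = 1, 83 is invertible modulo 88. Euclid's algorithm: 88 = 1·83 + 5, 83 = 16·5 + 3, 5 = 1·3 + 2, 3 = 1·2 + 1; back-substituting gives 1 = 35·83 − 33·88, so 83⁻¹ ≡ 35 (mod 88).
Then y ↦ 35(y − 82) is a two-sided inverse to g, so every y ∈ ℤ_{88} has a preimage.
Hence g is surjective.
Since g is surjective, we compute g⁻¹(8): solve 83x + 82 ≡ 8 (mod 88), i.e. 83x ≡ 14 (mod 88).
Multiplying by 83⁻¹ = 35 gives x ≡ 35·14 = 490 = 5·88 + 50 ≡ 50 (mod 88).
Check: g(50) = 83·50 + 82 = 4232 = 48·88 + 8 ≡ 8 (mod 88).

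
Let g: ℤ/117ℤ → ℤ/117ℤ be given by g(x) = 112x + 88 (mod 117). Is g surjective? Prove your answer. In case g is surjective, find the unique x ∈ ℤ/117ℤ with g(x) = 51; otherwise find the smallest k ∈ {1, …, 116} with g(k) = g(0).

Since gcd(112, 117) = 1, 112 is invertible modulo 117. Euclid's algorithm: 117 = 1·112 + 5, 112 = 22·5 + 2, 5 = 2·2 + 1; back-substituting gives 1 = 70·112 − 67·117, so 112⁻¹ ≡ 70 (mod 117).
For any y ∈ ℤ/117ℤ, x = 70(y − 88) mod 117 satisfies g(x) = 112·70(y − 88) + 88 ≡ y (since 112·70 ≡ 1 mod 117). So every y has a preimage.
Hence g is surjective.
Since g is surjective, we find g⁻¹(51): we need 112x ≡ 51 − 88 ≡ 80 (mod 117). Using 112⁻¹ = 70: x ≡ 70·80 = 5600 = 47·117 + 101, so x = 101.
Check: g(101) = 112·101 + 88 = 11400 = 97·117 + 51 ≡ 51 (mod 117).

101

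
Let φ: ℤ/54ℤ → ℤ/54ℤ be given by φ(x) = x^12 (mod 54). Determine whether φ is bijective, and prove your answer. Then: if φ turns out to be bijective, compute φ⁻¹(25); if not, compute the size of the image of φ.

φ(0) = 0^12 = 0.
φ(6): Repeated squaring mod 54: 6^1 ≡ 6, 6^2 ≡ 6² = 36, 6^4 ≡ 36² = 1296 ≡ 0, 6^8 ≡ 0² = 0. Since 12 = 8 + 4, 6^12 ≡ 0·0: 0·0 = 0. So 6^12 ≡ 0 (mod 54).
So φ(0) = φ(6) = 0 while 0 ≠ 6, hence φ is not injective, hence not bijective.
Since φ is not bijective, we determine |image(φ)|. Computing x^12 mod 54 for each x (by repeated squaring, reducing mod 54 at every step), the values φ(0), φ(1), …, φ(53) are: 0, 1, 46, 27, 10, 37, 0, 19, 28, 27, 28, 19, 0, 37, 10, 27, 46, 1, 0, 1, 46, 27, 10, 37, 0, 19, 28, 27, 28, 19, 0, 37, 10, 27, 46, 1, 0, 1, 46, 27, 10, 37, 0, 19, 28, 27, 28, 19, 0, 37, 10, 27, 46, 1.
The distinct values are {0, 1, 10, 19, 27, 28, 37, 46}; there are 8 of them.

8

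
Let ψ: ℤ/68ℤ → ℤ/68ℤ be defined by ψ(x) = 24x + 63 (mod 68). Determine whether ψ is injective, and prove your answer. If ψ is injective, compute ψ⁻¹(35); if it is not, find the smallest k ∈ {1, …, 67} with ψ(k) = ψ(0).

We have gcd(24, 68) = 4 > 1. Taking s = 0 and t = 17: ψ(0) = 63 and ψ(17) = 24·17 + 63 = 471 ≡ 63 (mod 68).
So ψ(0) = ψ(17) while 0 ≠ 17, so ψ is not injective.
Since ψ is not injective, we find the least positive k with ψ(k) = ψ(0): this means 24k ≡ 0 (mod 68), i.e. 68 ∣ 24k. Since gcd(24, 68) = 4, dividing through by 4 this holds exactly when 17 ∣ 6k, and as gcd(6, 17) = 1, exactly when 17 ∣ k.
The smallest positive such k is 17.

17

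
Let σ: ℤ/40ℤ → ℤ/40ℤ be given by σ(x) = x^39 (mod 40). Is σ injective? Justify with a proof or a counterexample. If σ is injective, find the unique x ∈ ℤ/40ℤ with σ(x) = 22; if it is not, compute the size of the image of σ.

25

σ(0) = 0^39 = 0.
σ(10): Repeated squaring mod 40: 10^1 ≡ 10, 10^2 ≡ 10² = 100 ≡ 20, 10^4 ≡ 20² = 400 ≡ 0, 10^8 ≡ 0² = 0, 10^16 ≡ 0² = 0, 10^32 ≡ 0² = 0. Since 39 = 32 + 4 + 2 + 1, 10^39 ≡ 0·0·20·10: 0·0 = 0, then 0·20 = 0, then 0·10 = 0. So 10^39 ≡ 0 (mod 40).
So σ(0) = σ(10) = 0 while 0 ≠ 10, thus σ is not injective.
Since σ is not injective, we determine |image(σ)|. Computing x^39 mod 40 for each x (by repeated squaring, reducing mod 40 at every step), the values σ(0), σ(1), …, σ(39) are: 0, 1, 8, 27, 24, 5, 16, 23, 32, 9, 0, 11, 8, 37, 24, 15, 16, 33, 32, 19, 0, 21, 8, 7, 24, 25, 16, 3, 32, 29, 0, 31, 8, 17, 24, 35, 16, 13, 32, 39.
The distinct values are {0, 1, 3, 5, 7, 8, 9, 11, 13, 15, 16, 17, 19, 21, 23, 24, 25, 27, 29, 31, 32, 33, 35, 37, 39}; there are 25 of them.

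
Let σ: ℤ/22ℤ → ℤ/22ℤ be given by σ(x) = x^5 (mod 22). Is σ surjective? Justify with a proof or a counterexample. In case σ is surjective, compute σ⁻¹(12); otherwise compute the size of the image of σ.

σ(1) = 1^5 = 1.
σ(3): Repeated squaring mod 22: 3^1 ≡ 3, 3^2 ≡ 3² = 9, 3^4 ≡ 9² = 81 ≡ 15. Since 5 = 4 + 1, 3^5 ≡ 15·3: 15·3 = 45 ≡ 1. So 3^5 ≡ 1 (mod 22).
So σ(1) = σ(3) = 1 while 1 ≠ 3, therefore σ is not injective.
A non-injective map from the 22-element set ℤ/22ℤ to itself takes at most 21 distinct values, so it cannot be surjective. So σ is not surjective.
Since σ is not surjective, we determine |image(σ)|. Computing x^5 mod 22 for each x (by repeated squaring, reducing mod 22 at every step), the values σ(0), σ(1), …, σ(21) are: 0, 1, 10, 1, 12, 1, 10, 21, 10, 1, 10, 11, 12, 21, 12, 1, 12, 21, 10, 21, 12, 21.
The distinct values are {0, 1, 10, 11, 12, 21}; there are 6 of them.

6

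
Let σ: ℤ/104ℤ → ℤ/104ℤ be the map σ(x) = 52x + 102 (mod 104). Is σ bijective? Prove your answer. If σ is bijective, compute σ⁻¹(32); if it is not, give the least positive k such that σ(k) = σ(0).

2

We have gcd(52, 104) = 52 > 1. Taking x_1 = 0 and x_2 = 2: σ(0) = 102 and σ(2) = 52·2 + 102 = 206 ≡ 102 (mod 104).
So σ(0) = σ(2) while 0 ≠ 2, thus σ is not injective, hence not bijective.
Since σ is not bijective, we find the least positive k with σ(k) = σ(0): this means 52k ≡ 0 (mod 104), i.e. 104 ∣ 52k. Since gcd(52, 104) = 52, dividing through by 52 this holds exactly when 2 ∣ k.
The smallest positive such k is 2.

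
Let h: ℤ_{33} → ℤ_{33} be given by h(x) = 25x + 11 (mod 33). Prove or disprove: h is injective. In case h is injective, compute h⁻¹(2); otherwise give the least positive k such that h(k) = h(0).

30

By definition, h is injective if h(x_1) = h(x_2) implies x_1 = x_2.
Suppose h(x_1) = h(x_2) in ℤ_{33}. Then 25x_1 + 11 ≡ 25x_2 + 11 (mod 33), hence 25(x_1 − x_2) ≡ 0 (mod 33).
Since gcd(25, 33) = 1, 25 is invertible modulo 33, therefore x_1 − x_2 ≡ 0 (mod 33), i.e. x_1 = x_2.
Hence h is injective.
We now compute 25⁻¹ mod 33 explicitly. Euclid's algorithm: 33 = 1·25 + 8, 25 = 3·8 + 1; back-substituting gives 1 = 4·25 − 3·33, so 25⁻¹ ≡ 4 (mod 33).
Since h is injective, we find h⁻¹(2): we need 25x ≡ 2 − 11 ≡ 24 (mod 33). Using 25⁻¹ = 4: x ≡ 4·24 = 96 = 2·33 + 30, so x = 30.
Check: h(30) = 25·30 + 11 = 761 = 23·33 + 2 ≡ 2 (mod 33).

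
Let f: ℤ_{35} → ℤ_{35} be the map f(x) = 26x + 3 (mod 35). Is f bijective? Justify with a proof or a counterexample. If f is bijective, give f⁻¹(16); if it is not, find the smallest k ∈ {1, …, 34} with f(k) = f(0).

18

If f(s) = f(t), then 26s ≡ 26t (mod 35). Because gcd(26, 35) = 1, we may cancel 26 to get s ≡ t (mod 35).
We now compute 26⁻¹ mod 35 explicitly. Euclid's algorithm: 35 = 1·26 + 9, 26 = 2·9 + 8, 9 = 1·8 + 1; back-substituting gives 1 = 31·26 − 23·35, so 26⁻¹ ≡ 31 (mod 35).
Then y ↦ 31(y − 3) is a two-sided inverse to f, so every y ∈ ℤ_{35} has a preimage.
So f is bijective.
Since f is bijective, we find f⁻¹(16): we need 26x ≡ 16 − 3 ≡ 13 (mod 35). Using 26⁻¹ = 31: x ≡ 31·13 = 403 = 11·35 + 18, so x = 18.
Check: f(18) = 26·18 + 3 = 471 = 13·35 + 16 ≡ 16 (mod 35).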